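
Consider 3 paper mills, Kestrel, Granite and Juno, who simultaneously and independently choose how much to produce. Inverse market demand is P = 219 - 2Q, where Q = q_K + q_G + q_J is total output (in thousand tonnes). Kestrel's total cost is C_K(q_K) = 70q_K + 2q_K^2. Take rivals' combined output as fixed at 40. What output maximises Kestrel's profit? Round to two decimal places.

8.63

With rivals' combined output fixed at 40, Kestrel's profit is π_K = (219 - 2·40 - 2q_K)q_K - (70q_K + 2q_K²) = (139 - 2q_K)q_K - (70q_K + 2q_K²).
∂π_K/∂q_K = 69 - 8q_K = 0, so q_K = 69/8.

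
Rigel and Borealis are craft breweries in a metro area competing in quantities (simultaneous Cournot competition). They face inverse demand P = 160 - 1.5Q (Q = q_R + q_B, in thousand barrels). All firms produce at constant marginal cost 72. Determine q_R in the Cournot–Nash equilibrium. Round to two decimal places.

19.56

Each firm earns π_i = (160 - 1.5Q)q_i - 72q_i.
First-order condition (treating rivals' output as given): 88 - 3q_i - (3/2)q_j = 0.
By symmetry each firm produces the same amount; substituting q_j = q_i yields q_i = 88/(9/2) = 176/9.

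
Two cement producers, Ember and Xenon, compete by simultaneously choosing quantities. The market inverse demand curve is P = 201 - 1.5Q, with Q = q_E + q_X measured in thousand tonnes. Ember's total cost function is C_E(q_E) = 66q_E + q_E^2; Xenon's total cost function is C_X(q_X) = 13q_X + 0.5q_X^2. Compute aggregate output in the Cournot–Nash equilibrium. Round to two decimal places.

Ember's profit: π_E = (201 - 1.5Q)q_E - (66q_E + q_E²). Setting ∂π_E/∂q_E = 0: 135 - 5q_E - (3/2)(q_X) = 0.
Xenon's profit: π_X = (201 - 1.5Q)q_X - (13q_X + (1/2)q_X²). Setting ∂π_X/∂q_X = 0: 188 - 4q_X - (3/2)(q_E) = 0.
So q_E = (135 - (3/2)q_X)/5 and q_X = (188 - (3/2)q_E)/4.
Solving the pair: q_E = 1032/71, q_X = 41.5493.
Total output Q = 1032/71 + 41.5493 = 56.0845.

56.08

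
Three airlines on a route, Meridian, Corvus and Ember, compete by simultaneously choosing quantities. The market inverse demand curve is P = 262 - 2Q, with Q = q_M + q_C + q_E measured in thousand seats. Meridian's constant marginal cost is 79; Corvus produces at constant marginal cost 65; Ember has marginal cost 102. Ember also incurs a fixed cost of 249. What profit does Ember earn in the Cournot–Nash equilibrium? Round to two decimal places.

Meridian's profit: π_M = (262 - 2Q)q_M - (79q_M). Setting ∂π_M/∂q_M = 0: 183 - 4q_M - 2(q_C + q_E) = 0.
Corvus's profit: π_C = (262 - 2Q)q_C - (65q_C). Setting ∂π_C/∂q_C = 0: 197 - 4q_C - 2(q_M + q_E) = 0.
Ember's profit: π_E = (262 - 2Q)q_E - (102q_E). Setting ∂π_E/∂q_E = 0: 160 - 4q_E - 2(q_M + q_C) = 0.
Adding the 3 first-order conditions: 540 − 8Q = 0, so Q = 135/2.
Back-substituting: q_M = (183 − 135)/2 = 24, q_C = (197 − 135)/2 = 31, q_E = (160 − 135)/2 = 25/2.
Price P = 262 - 2·(135/2) = 127.
Ember's profit: (127 - 102)·(25/2) - 249 = 127/2.

63.50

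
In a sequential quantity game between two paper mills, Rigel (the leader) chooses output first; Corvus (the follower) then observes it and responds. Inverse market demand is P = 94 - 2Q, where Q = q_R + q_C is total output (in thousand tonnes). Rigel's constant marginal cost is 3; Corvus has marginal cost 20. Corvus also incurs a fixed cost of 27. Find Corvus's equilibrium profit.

23

The follower Corvus best-responds to any q_R: π_C = (94 - 2Q)q_C - 20q_C.
Follower FOC: 74 - 2q_R - 4q_C = 0, so q_C(q_R) = (74 - 2q_R)/4.
The leader anticipates this reaction. Substituting into P = 94 - 2Q gives P = 57 - q_R, so π_R = (57 - q_R)q_R - 3q_R.
Leader FOC: 54 - 2q_R = 0, so q_R = 27.
Then q_C = (74 - 2·27)/4 = 5.
Price P = 94 - 2·32 = 30.
Corvus's profit: (30 - 20)·5 - 27 = 23.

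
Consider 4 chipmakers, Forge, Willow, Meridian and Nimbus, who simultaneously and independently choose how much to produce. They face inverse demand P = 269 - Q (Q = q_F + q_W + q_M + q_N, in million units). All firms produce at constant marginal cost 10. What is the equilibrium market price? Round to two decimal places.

A representative firm's profit is π_i = q_i(269 - Q) - 10q_i.
First-order condition (treating rivals' output as given): 259 - 2q_i - Σ_{j≠i} q_j = 0.
By symmetry each firm produces the same amount; substituting Σ_{j≠i} q_j = 3q_i yields q_i = 259/5.
Total output Q = 1036/5, so price P = 269 - 1036/5 = 309/5.

61.80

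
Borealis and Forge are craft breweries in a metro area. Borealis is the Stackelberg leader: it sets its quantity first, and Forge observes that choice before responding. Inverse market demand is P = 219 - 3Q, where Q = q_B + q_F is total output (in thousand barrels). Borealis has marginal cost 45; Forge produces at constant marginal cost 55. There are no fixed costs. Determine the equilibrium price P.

91

Solve by backward induction. Given q_B, the follower Forge maximises π_F = (219 - 3q_B - 3q_F)q_F - 55q_F.
Follower FOC: 164 - 3q_B - 6q_F = 0, so q_F(q_B) = (164 - 3q_B)/6.
Borealis substitutes q_F(q_B) into its own profit: π_B = q_B(219 - 3q_B - (164 - 3q_B)/2) - 45q_B = (137 - (3/2)q_B)q_B - 45q_B.
Leader FOC: 92 - 3q_B = 0, so q_B = 92/3.
Then q_F = (164 - 3·(92/3))/6 = 12.
Total output Q = 128/3, so price P = 219 - 3·(128/3) = 91.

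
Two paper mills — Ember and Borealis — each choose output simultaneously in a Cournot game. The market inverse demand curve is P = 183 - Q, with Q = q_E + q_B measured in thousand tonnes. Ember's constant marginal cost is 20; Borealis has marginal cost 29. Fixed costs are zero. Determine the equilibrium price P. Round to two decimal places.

Ember's profit: π_E = (183 - Q)q_E - (20q_E). Setting ∂π_E/∂q_E = 0: 163 - 2q_E - (q_B) = 0.
Borealis's first-order condition: 154 - 2q_B - (q_E) = 0.
Best responses: q_E = (163 - q_B)/2, q_B = (154 - q_E)/2.
Solving the pair: q_E = 172/3, q_B = 145/3.
Total output Q = 317/3, so price P = 183 - 317/3 = 232/3.

77.33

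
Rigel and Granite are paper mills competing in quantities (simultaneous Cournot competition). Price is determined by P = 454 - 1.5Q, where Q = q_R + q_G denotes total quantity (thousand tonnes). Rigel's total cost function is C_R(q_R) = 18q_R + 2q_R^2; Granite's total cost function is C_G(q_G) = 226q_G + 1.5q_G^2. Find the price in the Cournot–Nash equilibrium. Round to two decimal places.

Rigel's profit: π_R = (454 - 1.5Q)q_R - (18q_R + 2q_R²). Setting ∂π_R/∂q_R = 0: 436 - 7q_R - (3/2)(q_G) = 0.
Granite's first-order condition: 228 - 6q_G - (3/2)(q_R) = 0.
Best responses: q_R = (436 - (3/2)q_G)/7, q_G = (228 - (3/2)q_R)/6.
Substituting one into the other gives q_R = 57.2075 and q_G = 1256/53.
Total output Q = 80.9057, so price P = 454 - (3/2)·80.9057 = 332.6415.

332.64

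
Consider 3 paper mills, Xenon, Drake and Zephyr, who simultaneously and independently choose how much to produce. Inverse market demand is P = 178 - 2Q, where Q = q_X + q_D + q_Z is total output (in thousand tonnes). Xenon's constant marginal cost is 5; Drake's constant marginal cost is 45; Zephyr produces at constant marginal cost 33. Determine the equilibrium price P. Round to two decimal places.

Xenon's profit: π_X = (178 - 2Q)q_X - (5q_X). Setting ∂π_X/∂q_X = 0: 173 - 4q_X - 2(q_D + q_Z) = 0.
Drake's first-order condition: 133 - 4q_D - 2(q_X + q_Z) = 0.
Zephyr's profit: π_Z = (178 - 2Q)q_Z - (33q_Z). Setting ∂π_Z/∂q_Z = 0: 145 - 4q_Z - 2(q_X + q_D) = 0.
Summing all 3 equations gives 451 − 8Q = 0, hence Q = 451/8.
Back-substituting: q_X = (173 − 451/4)/2 = 241/8, q_D = (133 − 451/4)/2 = 81/8, q_Z = (145 − 451/4)/2 = 129/8.
Total output Q = 451/8, so price P = 178 - 2·(451/8) = 261/4.

65.25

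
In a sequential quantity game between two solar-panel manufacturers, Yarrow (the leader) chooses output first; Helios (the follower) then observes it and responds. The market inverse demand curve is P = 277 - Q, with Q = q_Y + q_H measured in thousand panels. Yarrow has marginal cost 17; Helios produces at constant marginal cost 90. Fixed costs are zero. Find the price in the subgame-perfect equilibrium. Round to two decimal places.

The follower Helios best-responds to any q_Y: π_H = (277 - Q)q_H - 90q_H.
Follower FOC: 187 - q_Y - 2q_H = 0, so q_H(q_Y) = (187 - q_Y)/2.
The leader anticipates this reaction. Substituting into P = 277 - Q gives P = 367/2 - (1/2)q_Y, so π_Y = (367/2 - (1/2)q_Y)q_Y - 17q_Y.
Maximising: ∂π_Y/∂q_Y = 333/2 - q_Y = 0, giving q_Y = 333/2.
Then q_H = (187 - 333/2)/2 = 41/4.
Total output Q = 707/4, so price P = 277 - 707/4 = 401/4.

100.25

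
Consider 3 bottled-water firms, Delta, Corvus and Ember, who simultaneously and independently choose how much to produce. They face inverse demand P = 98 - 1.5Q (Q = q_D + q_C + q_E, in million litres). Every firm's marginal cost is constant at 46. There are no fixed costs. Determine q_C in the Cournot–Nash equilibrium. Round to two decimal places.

8.67

A representative firm's profit is π_i = q_i(98 - 1.5Q) - 46q_i.
Setting ∂π_i/∂q_i = 0 with rivals' quantities fixed: 52 - 3q_i - (3/2)·Σ_{j≠i} q_j = 0.
By symmetry each firm produces the same amount; substituting Σ_{j≠i} q_j = 2q_i yields q_i = 52/6 = 26/3.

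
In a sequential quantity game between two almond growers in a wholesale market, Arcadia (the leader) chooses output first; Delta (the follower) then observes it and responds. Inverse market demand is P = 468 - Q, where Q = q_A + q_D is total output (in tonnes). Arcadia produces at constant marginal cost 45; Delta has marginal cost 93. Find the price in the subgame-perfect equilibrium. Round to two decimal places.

The follower Delta best-responds to any q_A: π_D = (468 - Q)q_D - 93q_D.
Setting the follower's marginal profit to zero, 375 - q_A - 2q_D = 0, i.e. q_D = (375 - q_A)/2.
The leader anticipates this reaction. Substituting into P = 468 - Q gives P = 561/2 - (1/2)q_A, so π_A = (561/2 - (1/2)q_A)q_A - 45q_A.
The leader's first-order condition 471/2 - q_A = 0 yields q_A = 471/2.
Then q_D = (375 - 471/2)/2 = 279/4.
Total output Q = 1221/4, so price P = 468 - 1221/4 = 651/4.

162.75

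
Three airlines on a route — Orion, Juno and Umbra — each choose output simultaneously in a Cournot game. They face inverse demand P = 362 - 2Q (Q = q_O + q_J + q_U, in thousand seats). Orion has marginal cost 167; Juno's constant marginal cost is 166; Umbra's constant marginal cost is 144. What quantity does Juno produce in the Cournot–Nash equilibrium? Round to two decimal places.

Orion's profit: π_O = (362 - 2Q)q_O - (167q_O). Setting ∂π_O/∂q_O = 0: 195 - 4q_O - 2(q_J + q_U) = 0.
Juno's profit: π_J = (362 - 2Q)q_J - (166q_J). Setting ∂π_J/∂q_J = 0: 196 - 4q_J - 2(q_O + q_U) = 0.
Umbra's first-order condition: 218 - 4q_U - 2(q_O + q_J) = 0.
Adding the 3 first-order conditions: 609 − 8Q = 0, so Q = 609/8.
Back-substituting: q_O = (195 − 609/4)/2 = 171/8, q_J = (196 − 609/4)/2 = 175/8, q_U = (218 − 609/4)/2 = 263/8.

21.88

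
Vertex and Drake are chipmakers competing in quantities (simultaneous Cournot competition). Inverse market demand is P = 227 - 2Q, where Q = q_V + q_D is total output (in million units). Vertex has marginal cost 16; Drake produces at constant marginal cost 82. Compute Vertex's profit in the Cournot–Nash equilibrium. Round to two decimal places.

Vertex's profit: π_V = (227 - 2Q)q_V - (16q_V). Setting ∂π_V/∂q_V = 0: 211 - 4q_V - 2(q_D) = 0.
Drake's first-order condition: 145 - 4q_D - 2(q_V) = 0.
So q_V = (211 - 2q_D)/4 and q_D = (145 - 2q_V)/4.
Solving the pair: q_V = 277/6, q_D = 79/6.
Price P = 227 - 2·(178/3) = 325/3.
Vertex's profit: (325/3 - 16)·(277/6) = 4262.7222.

4262.72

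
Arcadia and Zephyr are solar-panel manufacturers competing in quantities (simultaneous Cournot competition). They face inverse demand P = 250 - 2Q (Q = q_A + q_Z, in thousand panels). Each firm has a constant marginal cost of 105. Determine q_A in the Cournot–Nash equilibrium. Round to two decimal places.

Each firm earns π_i = (250 - 2Q)q_i - 105q_i.
Setting ∂π_i/∂q_i = 0 with rivals' quantities fixed: 145 - 4q_i - 2q_j = 0.
By symmetry each firm produces the same amount; substituting q_j = q_i yields q_i = 145/6.

24.17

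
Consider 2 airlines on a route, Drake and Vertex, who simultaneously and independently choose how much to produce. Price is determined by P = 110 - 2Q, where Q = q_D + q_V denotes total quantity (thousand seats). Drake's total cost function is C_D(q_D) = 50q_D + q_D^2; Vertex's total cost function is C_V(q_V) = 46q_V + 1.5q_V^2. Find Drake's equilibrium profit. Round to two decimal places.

177.14

Drake's profit: π_D = (110 - 2Q)q_D - (50q_D + q_D²). Setting ∂π_D/∂q_D = 0: 60 - 6q_D - 2(q_V) = 0.
Vertex's profit: π_V = (110 - 2Q)q_V - (46q_V + (3/2)q_V²). Setting ∂π_V/∂q_V = 0: 64 - 7q_V - 2(q_D) = 0.
So q_D = (60 - 2q_V)/6 and q_V = (64 - 2q_D)/7.
Solving the pair: q_D = 146/19, q_V = 132/19.
Price P = 110 - 2·(278/19) = 1534/19.
Drake's profit: (1534/19)·(146/19) - 50·(146/19) - (146/19)² = 177.1413.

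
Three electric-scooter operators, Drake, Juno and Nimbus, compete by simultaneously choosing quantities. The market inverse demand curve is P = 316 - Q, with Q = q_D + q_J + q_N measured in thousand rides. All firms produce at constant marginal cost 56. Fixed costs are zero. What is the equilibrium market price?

A representative firm's profit is π_i = q_i(316 - Q) - 56q_i.
Setting ∂π_i/∂q_i = 0 with rivals' quantities fixed: 260 - 2q_i - Σ_{j≠i} q_j = 0.
With identical firms every q_j equals q_i, so Σ_{j≠i} q_j = 2q_i and 260 = 4q_i, giving q_i = 65.
Total output Q = 195, so price P = 316 - 195 = 121.

121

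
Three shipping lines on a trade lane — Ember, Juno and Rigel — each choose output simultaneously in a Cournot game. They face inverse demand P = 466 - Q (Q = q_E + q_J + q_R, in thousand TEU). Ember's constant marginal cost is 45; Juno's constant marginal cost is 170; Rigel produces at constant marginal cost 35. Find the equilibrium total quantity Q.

287

Ember's profit: π_E = (466 - Q)q_E - (45q_E). Setting ∂π_E/∂q_E = 0: 421 - 2q_E - (q_J + q_R) = 0.
Juno's first-order condition: 296 - 2q_J - (q_E + q_R) = 0.
Rigel's profit: π_R = (466 - Q)q_R - (35q_R). Setting ∂π_R/∂q_R = 0: 431 - 2q_R - (q_E + q_J) = 0.
Adding the 3 first-order conditions: 1148 − 4Q = 0, so Q = 287.
Back-substituting: q_E = (421 − 287) = 134, q_J = (296 − 287) = 9, q_R = (431 − 287) = 144.
Total output Q = 134 + 9 + 144 = 287.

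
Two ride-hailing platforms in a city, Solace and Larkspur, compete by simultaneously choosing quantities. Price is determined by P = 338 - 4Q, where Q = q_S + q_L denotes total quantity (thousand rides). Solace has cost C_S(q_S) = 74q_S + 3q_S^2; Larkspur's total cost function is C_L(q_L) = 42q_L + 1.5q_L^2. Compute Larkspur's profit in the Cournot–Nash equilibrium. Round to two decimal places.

2753.97

Solace's profit: π_S = (338 - 4Q)q_S - (74q_S + 3q_S²). Setting ∂π_S/∂q_S = 0: 264 - 14q_S - 4(q_L) = 0.
Larkspur's first-order condition: 296 - 11q_L - 4(q_S) = 0.
So q_S = (264 - 4q_L)/14 and q_L = (296 - 4q_S)/11.
Solving the pair: q_S = 860/69, q_L = 1544/69.
Price P = 338 - 4·34.8406 = 198.6377.
Larkspur's profit: 198.6377·(1544/69) - 42·(1544/69) - (3/2)(1544/69)² = 2753.9693.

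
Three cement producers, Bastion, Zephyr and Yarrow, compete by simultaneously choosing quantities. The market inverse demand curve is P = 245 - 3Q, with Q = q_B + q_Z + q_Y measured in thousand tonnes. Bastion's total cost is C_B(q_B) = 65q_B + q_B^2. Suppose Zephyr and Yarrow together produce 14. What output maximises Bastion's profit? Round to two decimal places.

With rivals' combined output fixed at 14, Bastion's profit is π_B = (245 - 3·14 - 3q_B)q_B - (65q_B + q_B²) = (203 - 3q_B)q_B - (65q_B + q_B²).
∂π_B/∂q_B = 138 - 8q_B = 0, so q_B = 69/4.

17.25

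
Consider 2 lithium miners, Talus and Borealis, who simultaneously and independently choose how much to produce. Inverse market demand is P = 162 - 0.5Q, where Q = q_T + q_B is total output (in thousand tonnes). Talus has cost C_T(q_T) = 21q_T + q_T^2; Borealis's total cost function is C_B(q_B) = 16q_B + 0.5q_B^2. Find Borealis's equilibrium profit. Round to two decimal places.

4084.88

Talus's profit: π_T = (162 - 0.5Q)q_T - (21q_T + q_T²). Setting ∂π_T/∂q_T = 0: 141 - 3q_T - (1/2)(q_B) = 0.
Borealis's profit: π_B = (162 - 0.5Q)q_B - (16q_B + (1/2)q_B²). Setting ∂π_B/∂q_B = 0: 146 - 2q_B - (1/2)(q_T) = 0.
So q_T = (141 - (1/2)q_B)/3 and q_B = (146 - (1/2)q_T)/2.
Substituting one into the other gives q_T = 836/23 and q_B = 1470/23.
Price P = 162 - (1/2)·100.2609 = 111.8696.
Borealis's profit: 111.8696·(1470/23) - 16·(1470/23) - (1/2)(1470/23)² = 4084.8771.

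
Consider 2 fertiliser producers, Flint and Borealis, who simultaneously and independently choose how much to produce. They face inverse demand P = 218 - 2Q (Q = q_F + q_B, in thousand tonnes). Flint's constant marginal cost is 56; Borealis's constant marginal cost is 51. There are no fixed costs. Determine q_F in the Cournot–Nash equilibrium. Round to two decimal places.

Flint's profit: π_F = (218 - 2Q)q_F - (56q_F). Setting ∂π_F/∂q_F = 0: 162 - 4q_F - 2(q_B) = 0.
Borealis's first-order condition: 167 - 4q_B - 2(q_F) = 0.
So q_F = (162 - 2q_B)/4 and q_B = (167 - 2q_F)/4.
Substituting one into the other gives q_F = 157/6 and q_B = 86/3.

26.17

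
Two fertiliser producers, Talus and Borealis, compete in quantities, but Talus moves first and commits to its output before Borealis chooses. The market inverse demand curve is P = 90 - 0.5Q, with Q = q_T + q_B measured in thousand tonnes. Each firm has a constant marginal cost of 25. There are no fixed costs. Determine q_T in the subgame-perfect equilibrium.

The follower Borealis best-responds to any q_T: π_B = (90 - 0.5Q)q_B - 25q_B.
∂π_B/∂q_B = 65 - (1/2)q_T - q_B = 0 gives the reaction function q_B = (65 - (1/2)q_T).
The leader anticipates this reaction. Substituting into P = 90 - 0.5Q gives P = 115/2 - (1/4)q_T, so π_T = (115/2 - (1/4)q_T)q_T - 25q_T.
Leader FOC: 65/2 - (1/2)q_T = 0, so q_T = 65.
Then q_B = (65 - (1/2)·65) = 65/2.

65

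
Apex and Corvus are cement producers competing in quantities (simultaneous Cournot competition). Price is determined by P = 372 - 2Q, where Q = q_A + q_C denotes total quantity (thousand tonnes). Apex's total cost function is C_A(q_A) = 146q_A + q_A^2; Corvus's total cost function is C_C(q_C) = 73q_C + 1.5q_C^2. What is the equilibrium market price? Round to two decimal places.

249.58

Apex's profit: π_A = (372 - 2Q)q_A - (146q_A + q_A²). Setting ∂π_A/∂q_A = 0: 226 - 6q_A - 2(q_C) = 0.
Corvus's first-order condition: 299 - 7q_C - 2(q_A) = 0.
Best responses: q_A = (226 - 2q_C)/6, q_C = (299 - 2q_A)/7.
Solving the pair: q_A = 492/19, q_C = 671/19.
Total output Q = 1163/19, so price P = 372 - 2·(1163/19) = 249.5789.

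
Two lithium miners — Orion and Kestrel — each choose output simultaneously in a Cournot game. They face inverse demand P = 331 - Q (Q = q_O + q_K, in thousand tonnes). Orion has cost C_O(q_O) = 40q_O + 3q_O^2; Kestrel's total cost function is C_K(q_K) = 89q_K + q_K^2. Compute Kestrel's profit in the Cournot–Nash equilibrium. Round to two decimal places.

5631.69

Orion's profit: π_O = (331 - Q)q_O - (40q_O + 3q_O²). Setting ∂π_O/∂q_O = 0: 291 - 8q_O - (q_K) = 0.
Kestrel's profit: π_K = (331 - Q)q_K - (89q_K + q_K²). Setting ∂π_K/∂q_K = 0: 242 - 4q_K - (q_O) = 0.
Rearranging gives the reaction functions q_O = (291 - q_K)/8 and q_K = (242 - q_O)/4.
Solving the pair: q_O = 922/31, q_K = 1645/31.
Price P = 331 - 82.8065 = 248.1935.
Kestrel's profit: 248.1935·(1645/31) - 89·(1645/31) - (1645/31)² = 5631.6857.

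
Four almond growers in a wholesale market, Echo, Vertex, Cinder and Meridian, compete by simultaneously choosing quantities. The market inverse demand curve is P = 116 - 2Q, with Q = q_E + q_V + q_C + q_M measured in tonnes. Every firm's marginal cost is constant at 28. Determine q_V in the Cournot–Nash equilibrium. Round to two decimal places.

Each firm earns π_i = (116 - 2Q)q_i - 28q_i.
Setting ∂π_i/∂q_i = 0 with rivals' quantities fixed: 88 - 4q_i - 2·Σ_{j≠i} q_j = 0.
By symmetry each firm produces the same amount; substituting Σ_{j≠i} q_j = 3q_i yields q_i = 88/10 = 44/5.

8.80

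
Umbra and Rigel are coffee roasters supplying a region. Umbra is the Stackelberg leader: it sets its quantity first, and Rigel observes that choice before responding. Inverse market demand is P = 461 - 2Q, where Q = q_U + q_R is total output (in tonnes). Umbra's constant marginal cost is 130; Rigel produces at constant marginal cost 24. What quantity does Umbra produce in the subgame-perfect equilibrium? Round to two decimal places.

56.25

The follower Rigel best-responds to any q_U: π_R = (461 - 2Q)q_R - 24q_R.
∂π_R/∂q_R = 437 - 2q_U - 4q_R = 0 gives the reaction function q_R = (437 - 2q_U)/4.
Umbra substitutes q_R(q_U) into its own profit: π_U = q_U(461 - 2q_U - (437 - 2q_U)/2) - 130q_U = (485/2 - q_U)q_U - 130q_U.
The leader's first-order condition 225/2 - 2q_U = 0 yields q_U = 225/4.
Then q_R = (437 - 2·(225/4))/4 = 649/8.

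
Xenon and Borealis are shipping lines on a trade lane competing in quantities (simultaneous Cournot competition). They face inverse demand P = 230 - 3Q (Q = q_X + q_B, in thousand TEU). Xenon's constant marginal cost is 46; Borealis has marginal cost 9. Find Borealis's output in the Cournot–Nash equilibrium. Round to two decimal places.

Xenon's profit: π_X = (230 - 3Q)q_X - (46q_X). Setting ∂π_X/∂q_X = 0: 184 - 6q_X - 3(q_B) = 0.
Borealis's first-order condition: 221 - 6q_B - 3(q_X) = 0.
Best responses: q_X = (184 - 3q_B)/6, q_B = (221 - 3q_X)/6.
Solving the pair: q_X = 49/3, q_B = 86/3.

28.67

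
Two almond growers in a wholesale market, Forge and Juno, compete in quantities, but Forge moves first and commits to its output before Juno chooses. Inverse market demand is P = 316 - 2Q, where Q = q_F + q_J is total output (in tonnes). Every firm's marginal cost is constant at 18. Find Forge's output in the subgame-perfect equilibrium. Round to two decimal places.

74.50

The follower Juno best-responds to any q_F: π_J = (316 - 2Q)q_J - 18q_J.
Setting the follower's marginal profit to zero, 298 - 2q_F - 4q_J = 0, i.e. q_J = (298 - 2q_F)/4.
Forge substitutes q_J(q_F) into its own profit: π_F = q_F(316 - 2q_F - (298 - 2q_F)/2) - 18q_F = (167 - q_F)q_F - 18q_F.
The leader's first-order condition 149 - 2q_F = 0 yields q_F = 149/2.
Then q_J = (298 - 2·(149/2))/4 = 149/4.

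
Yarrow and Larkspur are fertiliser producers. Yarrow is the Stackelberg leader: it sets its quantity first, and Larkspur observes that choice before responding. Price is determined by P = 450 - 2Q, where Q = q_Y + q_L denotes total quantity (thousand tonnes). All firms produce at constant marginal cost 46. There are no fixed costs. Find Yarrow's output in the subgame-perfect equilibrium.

The follower Larkspur best-responds to any q_Y: π_L = (450 - 2Q)q_L - 46q_L.
∂π_L/∂q_L = 404 - 2q_Y - 4q_L = 0 gives the reaction function q_L = (404 - 2q_Y)/4.
The leader anticipates this reaction. Substituting into P = 450 - 2Q gives P = 248 - q_Y, so π_Y = (248 - q_Y)q_Y - 46q_Y.
Leader FOC: 202 - 2q_Y = 0, so q_Y = 101.
Then q_L = (404 - 2·101)/4 = 101/2.

101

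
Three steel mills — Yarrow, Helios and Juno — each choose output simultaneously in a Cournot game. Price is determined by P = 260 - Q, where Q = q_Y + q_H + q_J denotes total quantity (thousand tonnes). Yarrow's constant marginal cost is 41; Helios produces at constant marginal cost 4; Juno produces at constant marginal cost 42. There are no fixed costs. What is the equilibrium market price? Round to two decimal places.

86.75

Yarrow's profit: π_Y = (260 - Q)q_Y - (41q_Y). Setting ∂π_Y/∂q_Y = 0: 219 - 2q_Y - (q_H + q_J) = 0.
Helios's profit: π_H = (260 - Q)q_H - (4q_H). Setting ∂π_H/∂q_H = 0: 256 - 2q_H - (q_Y + q_J) = 0.
Juno's first-order condition: 218 - 2q_J - (q_Y + q_H) = 0.
Adding the 3 conditions: 693 − 2Q − 2Q = 0, i.e. Q = 693/4.
Back-substituting: q_Y = (219 − 693/4) = 183/4, q_H = (256 − 693/4) = 331/4, q_J = (218 − 693/4) = 179/4.
Total output Q = 693/4, so price P = 260 - 693/4 = 347/4.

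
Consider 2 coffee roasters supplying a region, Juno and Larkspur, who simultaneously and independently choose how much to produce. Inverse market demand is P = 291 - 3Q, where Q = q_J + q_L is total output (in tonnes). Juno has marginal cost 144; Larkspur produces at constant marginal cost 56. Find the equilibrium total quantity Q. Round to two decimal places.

42.44

Juno's profit: π_J = (291 - 3Q)q_J - (144q_J). Setting ∂π_J/∂q_J = 0: 147 - 6q_J - 3(q_L) = 0.
Larkspur's profit: π_L = (291 - 3Q)q_L - (56q_L). Setting ∂π_L/∂q_L = 0: 235 - 6q_L - 3(q_J) = 0.
Best responses: q_J = (147 - 3q_L)/6, q_L = (235 - 3q_J)/6.
Solving the pair: q_J = 59/9, q_L = 323/9.
Total output Q = 59/9 + 323/9 = 382/9.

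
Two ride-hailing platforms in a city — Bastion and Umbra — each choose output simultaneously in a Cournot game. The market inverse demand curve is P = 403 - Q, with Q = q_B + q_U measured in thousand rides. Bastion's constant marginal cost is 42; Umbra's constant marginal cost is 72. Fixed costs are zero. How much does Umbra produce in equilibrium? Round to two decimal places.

100.33

Bastion's profit: π_B = (403 - Q)q_B - (42q_B). Setting ∂π_B/∂q_B = 0: 361 - 2q_B - (q_U) = 0.
Umbra's first-order condition: 331 - 2q_U - (q_B) = 0.
Best responses: q_B = (361 - q_U)/2, q_U = (331 - q_B)/2.
Substituting one into the other gives q_B = 391/3 and q_U = 301/3.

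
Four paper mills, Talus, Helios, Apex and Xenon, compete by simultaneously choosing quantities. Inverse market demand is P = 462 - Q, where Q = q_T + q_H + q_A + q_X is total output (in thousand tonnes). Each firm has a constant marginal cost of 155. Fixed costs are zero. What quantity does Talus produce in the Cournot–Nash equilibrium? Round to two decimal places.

A representative firm's profit is π_i = q_i(462 - Q) - 155q_i.
First-order condition (treating rivals' output as given): 307 - 2q_i - Σ_{j≠i} q_j = 0.
By symmetry each firm produces the same amount; substituting Σ_{j≠i} q_j = 3q_i yields q_i = 307/5.

61.40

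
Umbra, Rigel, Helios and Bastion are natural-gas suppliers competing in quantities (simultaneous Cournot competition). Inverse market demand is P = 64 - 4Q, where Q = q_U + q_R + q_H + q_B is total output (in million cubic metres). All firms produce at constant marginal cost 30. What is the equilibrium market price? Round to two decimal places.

36.80

A representative firm's profit is π_i = q_i(64 - 4Q) - 30q_i.
Setting ∂π_i/∂q_i = 0 with rivals' quantities fixed: 34 - 8q_i - 4·Σ_{j≠i} q_j = 0.
With identical firms every q_j equals q_i, so Σ_{j≠i} q_j = 3q_i and 34 = 20q_i, giving q_i = 17/10.
Total output Q = 34/5, so price P = 64 - 4·(34/5) = 184/5.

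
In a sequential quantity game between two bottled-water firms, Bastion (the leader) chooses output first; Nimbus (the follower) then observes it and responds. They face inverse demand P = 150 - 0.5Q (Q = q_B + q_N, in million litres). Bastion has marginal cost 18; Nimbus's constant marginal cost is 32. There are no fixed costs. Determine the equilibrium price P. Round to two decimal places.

54.50

Solve by backward induction. Given q_B, the follower Nimbus maximises π_N = (150 - (1/2)q_B - (1/2)q_N)q_N - 32q_N.
Setting the follower's marginal profit to zero, 118 - (1/2)q_B - q_N = 0, i.e. q_N = (118 - (1/2)q_B).
The leader anticipates this reaction. Substituting into P = 150 - 0.5Q gives P = 91 - (1/4)q_B, so π_B = (91 - (1/4)q_B)q_B - 18q_B.
Leader FOC: 73 - (1/2)q_B = 0, so q_B = 146.
Then q_N = (118 - (1/2)·146) = 45.
Total output Q = 191, so price P = 150 - (1/2)·191 = 109/2.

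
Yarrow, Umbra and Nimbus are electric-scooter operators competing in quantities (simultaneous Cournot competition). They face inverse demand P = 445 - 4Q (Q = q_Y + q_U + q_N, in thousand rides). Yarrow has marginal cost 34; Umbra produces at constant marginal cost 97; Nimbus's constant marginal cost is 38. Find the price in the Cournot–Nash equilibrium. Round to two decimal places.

153.50

Yarrow's profit: π_Y = (445 - 4Q)q_Y - (34q_Y). Setting ∂π_Y/∂q_Y = 0: 411 - 8q_Y - 4(q_U + q_N) = 0.
Umbra's profit: π_U = (445 - 4Q)q_U - (97q_U). Setting ∂π_U/∂q_U = 0: 348 - 8q_U - 4(q_Y + q_N) = 0.
Nimbus's profit: π_N = (445 - 4Q)q_N - (38q_N). Setting ∂π_N/∂q_N = 0: 407 - 8q_N - 4(q_Y + q_U) = 0.
Adding the 3 conditions: 1166 − 8Q − 8Q = 0, i.e. Q = 583/8.
Back-substituting: q_Y = (411 − 583/2)/4 = 239/8, q_U = (348 − 583/2)/4 = 113/8, q_N = (407 − 583/2)/4 = 231/8.
Total output Q = 583/8, so price P = 445 - 4·(583/8) = 307/2.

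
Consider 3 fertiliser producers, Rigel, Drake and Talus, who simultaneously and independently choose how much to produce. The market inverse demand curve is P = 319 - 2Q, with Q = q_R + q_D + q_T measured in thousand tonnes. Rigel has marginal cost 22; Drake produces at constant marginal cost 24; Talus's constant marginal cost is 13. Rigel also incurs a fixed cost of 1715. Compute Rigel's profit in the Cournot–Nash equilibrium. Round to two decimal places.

913.13

Rigel's profit: π_R = (319 - 2Q)q_R - (22q_R). Setting ∂π_R/∂q_R = 0: 297 - 4q_R - 2(q_D + q_T) = 0.
Drake's profit: π_D = (319 - 2Q)q_D - (24q_D). Setting ∂π_D/∂q_D = 0: 295 - 4q_D - 2(q_R + q_T) = 0.
Talus's first-order condition: 306 - 4q_T - 2(q_R + q_D) = 0.
Adding the 3 conditions: 898 − 4Q − 4Q = 0, i.e. Q = 449/4.
Back-substituting: q_R = (297 − 449/2)/2 = 145/4, q_D = (295 − 449/2)/2 = 141/4, q_T = (306 − 449/2)/2 = 163/4.
Price P = 319 - 2·(449/4) = 189/2.
Rigel's profit: (189/2 - 22)·(145/4) - 1715 = 913.1250.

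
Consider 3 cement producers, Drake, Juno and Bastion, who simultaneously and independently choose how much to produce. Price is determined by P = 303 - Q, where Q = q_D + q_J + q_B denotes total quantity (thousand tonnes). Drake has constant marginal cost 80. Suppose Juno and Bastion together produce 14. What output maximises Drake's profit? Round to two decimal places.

With rivals' combined output fixed at 14, Drake's profit is π_D = (303 - 14 - q_D)q_D - (80q_D) = (289 - q_D)q_D - (80q_D).
∂π_D/∂q_D = 209 - 2q_D = 0, so q_D = 209/2.

104.50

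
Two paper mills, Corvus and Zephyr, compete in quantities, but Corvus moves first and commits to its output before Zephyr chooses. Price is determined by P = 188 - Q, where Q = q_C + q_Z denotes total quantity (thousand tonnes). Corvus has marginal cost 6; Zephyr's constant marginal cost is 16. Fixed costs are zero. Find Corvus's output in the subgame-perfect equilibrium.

96

The follower Zephyr best-responds to any q_C: π_Z = (188 - Q)q_Z - 16q_Z.
Setting the follower's marginal profit to zero, 172 - q_C - 2q_Z = 0, i.e. q_Z = (172 - q_C)/2.
The leader anticipates this reaction. Substituting into P = 188 - Q gives P = 102 - (1/2)q_C, so π_C = (102 - (1/2)q_C)q_C - 6q_C.
Leader FOC: 96 - q_C = 0, so q_C = 96.
Then q_Z = (172 - 96)/2 = 38.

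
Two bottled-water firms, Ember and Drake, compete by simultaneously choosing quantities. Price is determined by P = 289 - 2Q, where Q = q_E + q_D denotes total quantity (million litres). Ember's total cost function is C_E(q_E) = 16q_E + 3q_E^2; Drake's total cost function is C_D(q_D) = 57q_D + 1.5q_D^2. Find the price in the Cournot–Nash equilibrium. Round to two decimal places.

191.39

Ember's profit: π_E = (289 - 2Q)q_E - (16q_E + 3q_E²). Setting ∂π_E/∂q_E = 0: 273 - 10q_E - 2(q_D) = 0.
Drake's profit: π_D = (289 - 2Q)q_D - (57q_D + (3/2)q_D²). Setting ∂π_D/∂q_D = 0: 232 - 7q_D - 2(q_E) = 0.
Best responses: q_E = (273 - 2q_D)/10, q_D = (232 - 2q_E)/7.
Substituting one into the other gives q_E = 1447/66 and q_D = 887/33.
Total output Q = 48.8030, so price P = 289 - 2·48.8030 = 191.3939.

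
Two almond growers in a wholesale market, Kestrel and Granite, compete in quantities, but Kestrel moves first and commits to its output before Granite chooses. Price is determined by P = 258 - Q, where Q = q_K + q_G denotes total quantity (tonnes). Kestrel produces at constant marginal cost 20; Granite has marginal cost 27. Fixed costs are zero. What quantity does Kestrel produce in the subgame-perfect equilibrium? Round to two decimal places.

122.50

The follower Granite best-responds to any q_K: π_G = (258 - Q)q_G - 27q_G.
∂π_G/∂q_G = 231 - q_K - 2q_G = 0 gives the reaction function q_G = (231 - q_K)/2.
Kestrel substitutes q_G(q_K) into its own profit: π_K = q_K(258 - q_K - (231 - q_K)/2) - 20q_K = (285/2 - (1/2)q_K)q_K - 20q_K.
The leader's first-order condition 245/2 - q_K = 0 yields q_K = 245/2.
Then q_G = (231 - 245/2)/2 = 217/4.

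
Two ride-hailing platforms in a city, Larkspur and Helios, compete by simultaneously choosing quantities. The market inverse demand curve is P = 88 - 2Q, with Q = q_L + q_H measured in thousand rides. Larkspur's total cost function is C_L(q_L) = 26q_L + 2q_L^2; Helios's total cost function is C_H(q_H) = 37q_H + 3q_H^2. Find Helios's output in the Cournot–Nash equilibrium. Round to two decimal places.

Larkspur's profit: π_L = (88 - 2Q)q_L - (26q_L + 2q_L²). Setting ∂π_L/∂q_L = 0: 62 - 8q_L - 2(q_H) = 0.
Helios's first-order condition: 51 - 10q_H - 2(q_L) = 0.
Best responses: q_L = (62 - 2q_H)/8, q_H = (51 - 2q_L)/10.
Substituting one into the other gives q_L = 259/38 and q_H = 71/19.

3.74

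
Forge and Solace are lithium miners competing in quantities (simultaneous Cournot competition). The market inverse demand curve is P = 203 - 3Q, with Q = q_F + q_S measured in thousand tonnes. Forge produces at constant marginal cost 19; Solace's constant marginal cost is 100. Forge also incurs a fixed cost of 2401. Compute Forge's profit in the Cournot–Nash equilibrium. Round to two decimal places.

199.93

Forge's profit: π_F = (203 - 3Q)q_F - (19q_F). Setting ∂π_F/∂q_F = 0: 184 - 6q_F - 3(q_S) = 0.
Solace's profit: π_S = (203 - 3Q)q_S - (100q_S). Setting ∂π_S/∂q_S = 0: 103 - 6q_S - 3(q_F) = 0.
Rearranging gives the reaction functions q_F = (184 - 3q_S)/6 and q_S = (103 - 3q_F)/6.
Solving the pair: q_F = 265/9, q_S = 22/9.
Price P = 203 - 3·(287/9) = 322/3.
Forge's profit: (322/3 - 19)·(265/9) - 2401 = 199.9259.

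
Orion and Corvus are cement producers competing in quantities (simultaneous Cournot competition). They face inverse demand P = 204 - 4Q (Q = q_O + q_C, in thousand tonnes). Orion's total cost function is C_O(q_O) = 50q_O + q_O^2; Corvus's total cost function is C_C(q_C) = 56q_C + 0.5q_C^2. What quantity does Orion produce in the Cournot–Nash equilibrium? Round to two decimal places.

10.73

Orion's profit: π_O = (204 - 4Q)q_O - (50q_O + q_O²). Setting ∂π_O/∂q_O = 0: 154 - 10q_O - 4(q_C) = 0.
Corvus's profit: π_C = (204 - 4Q)q_C - (56q_C + (1/2)q_C²). Setting ∂π_C/∂q_C = 0: 148 - 9q_C - 4(q_O) = 0.
Rearranging gives the reaction functions q_O = (154 - 4q_C)/10 and q_C = (148 - 4q_O)/9.
Substituting one into the other gives q_O = 397/37 and q_C = 432/37.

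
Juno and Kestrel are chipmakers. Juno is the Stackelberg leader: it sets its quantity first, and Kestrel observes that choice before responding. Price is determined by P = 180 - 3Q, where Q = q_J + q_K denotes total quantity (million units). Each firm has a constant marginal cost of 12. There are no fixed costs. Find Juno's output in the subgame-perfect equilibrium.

28

The follower Kestrel best-responds to any q_J: π_K = (180 - 3Q)q_K - 12q_K.
Follower FOC: 168 - 3q_J - 6q_K = 0, so q_K(q_J) = (168 - 3q_J)/6.
The leader anticipates this reaction. Substituting into P = 180 - 3Q gives P = 96 - (3/2)q_J, so π_J = (96 - (3/2)q_J)q_J - 12q_J.
Leader FOC: 84 - 3q_J = 0, so q_J = 28.
Then q_K = (168 - 3·28)/6 = 14.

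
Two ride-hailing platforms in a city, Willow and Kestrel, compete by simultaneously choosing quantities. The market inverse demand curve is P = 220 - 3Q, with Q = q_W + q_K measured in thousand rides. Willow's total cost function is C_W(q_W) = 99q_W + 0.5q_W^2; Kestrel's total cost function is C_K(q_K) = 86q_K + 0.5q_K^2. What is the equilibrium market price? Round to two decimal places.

143.50

Willow's profit: π_W = (220 - 3Q)q_W - (99q_W + (1/2)q_W²). Setting ∂π_W/∂q_W = 0: 121 - 7q_W - 3(q_K) = 0.
Kestrel's profit: π_K = (220 - 3Q)q_K - (86q_K + (1/2)q_K²). Setting ∂π_K/∂q_K = 0: 134 - 7q_K - 3(q_W) = 0.
Rearranging gives the reaction functions q_W = (121 - 3q_K)/7 and q_K = (134 - 3q_W)/7.
Substituting one into the other gives q_W = 89/8 and q_K = 115/8.
Total output Q = 51/2, so price P = 220 - 3·(51/2) = 287/2.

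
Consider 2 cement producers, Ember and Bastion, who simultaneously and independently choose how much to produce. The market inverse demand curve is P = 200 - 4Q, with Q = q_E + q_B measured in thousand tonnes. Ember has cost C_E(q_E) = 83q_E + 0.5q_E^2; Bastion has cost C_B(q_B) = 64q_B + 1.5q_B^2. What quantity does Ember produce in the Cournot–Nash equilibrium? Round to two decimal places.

Ember's profit: π_E = (200 - 4Q)q_E - (83q_E + (1/2)q_E²). Setting ∂π_E/∂q_E = 0: 117 - 9q_E - 4(q_B) = 0.
Bastion's profit: π_B = (200 - 4Q)q_B - (64q_B + (3/2)q_B²). Setting ∂π_B/∂q_B = 0: 136 - 11q_B - 4(q_E) = 0.
Rearranging gives the reaction functions q_E = (117 - 4q_B)/9 and q_B = (136 - 4q_E)/11.
Solving the pair: q_E = 743/83, q_B = 756/83.

8.95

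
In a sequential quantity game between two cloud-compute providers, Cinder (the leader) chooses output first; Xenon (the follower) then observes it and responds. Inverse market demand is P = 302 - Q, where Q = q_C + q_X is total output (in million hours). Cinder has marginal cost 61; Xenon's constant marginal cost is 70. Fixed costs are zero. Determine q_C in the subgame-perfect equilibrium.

Solve by backward induction. Given q_C, the follower Xenon maximises π_X = (302 - q_C - q_X)q_X - 70q_X.
Follower FOC: 232 - q_C - 2q_X = 0, so q_X(q_C) = (232 - q_C)/2.
Cinder substitutes q_X(q_C) into its own profit: π_C = q_C(302 - q_C - (232 - q_C)/2) - 61q_C = (186 - (1/2)q_C)q_C - 61q_C.
Leader FOC: 125 - q_C = 0, so q_C = 125.
Then q_X = (232 - 125)/2 = 107/2.

125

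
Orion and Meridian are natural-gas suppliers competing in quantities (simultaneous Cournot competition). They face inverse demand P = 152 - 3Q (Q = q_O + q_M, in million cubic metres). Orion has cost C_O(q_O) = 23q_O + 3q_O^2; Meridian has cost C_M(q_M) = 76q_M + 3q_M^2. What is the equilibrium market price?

Orion's profit: π_O = (152 - 3Q)q_O - (23q_O + 3q_O²). Setting ∂π_O/∂q_O = 0: 129 - 12q_O - 3(q_M) = 0.
Meridian's profit: π_M = (152 - 3Q)q_M - (76q_M + 3q_M²). Setting ∂π_M/∂q_M = 0: 76 - 12q_M - 3(q_O) = 0.
Rearranging gives the reaction functions q_O = (129 - 3q_M)/12 and q_M = (76 - 3q_O)/12.
Solving the pair: q_O = 88/9, q_M = 35/9.
Total output Q = 41/3, so price P = 152 - 3·(41/3) = 111.

111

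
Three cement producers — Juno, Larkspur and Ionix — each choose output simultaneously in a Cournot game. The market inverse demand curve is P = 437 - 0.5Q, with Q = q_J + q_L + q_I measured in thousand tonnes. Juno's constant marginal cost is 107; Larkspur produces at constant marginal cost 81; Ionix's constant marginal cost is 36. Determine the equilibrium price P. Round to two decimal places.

165.25

Juno's profit: π_J = (437 - 0.5Q)q_J - (107q_J). Setting ∂π_J/∂q_J = 0: 330 - q_J - (1/2)(q_L + q_I) = 0.
Larkspur's first-order condition: 356 - q_L - (1/2)(q_J + q_I) = 0.
Ionix's first-order condition: 401 - q_I - (1/2)(q_J + q_L) = 0.
Adding the 3 first-order conditions: 1087 − 2Q = 0, so Q = 1087/2.
Back-substituting: q_J = (330 − 1087/4)/(1/2) = 233/2, q_L = (356 − 1087/4)/(1/2) = 337/2, q_I = (401 − 1087/4)/(1/2) = 517/2.
Total output Q = 1087/2, so price P = 437 - (1/2)·(1087/2) = 661/4.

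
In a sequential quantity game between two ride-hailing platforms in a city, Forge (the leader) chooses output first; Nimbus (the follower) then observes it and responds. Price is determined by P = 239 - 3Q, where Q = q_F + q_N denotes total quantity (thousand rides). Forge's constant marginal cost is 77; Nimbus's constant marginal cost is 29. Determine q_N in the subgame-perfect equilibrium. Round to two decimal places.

25.50

Solve by backward induction. Given q_F, the follower Nimbus maximises π_N = (239 - 3q_F - 3q_N)q_N - 29q_N.
Setting the follower's marginal profit to zero, 210 - 3q_F - 6q_N = 0, i.e. q_N = (210 - 3q_F)/6.
Forge substitutes q_N(q_F) into its own profit: π_F = q_F(239 - 3q_F - (210 - 3q_F)/2) - 77q_F = (134 - (3/2)q_F)q_F - 77q_F.
Leader FOC: 57 - 3q_F = 0, so q_F = 19.
Then q_N = (210 - 3·19)/6 = 51/2.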